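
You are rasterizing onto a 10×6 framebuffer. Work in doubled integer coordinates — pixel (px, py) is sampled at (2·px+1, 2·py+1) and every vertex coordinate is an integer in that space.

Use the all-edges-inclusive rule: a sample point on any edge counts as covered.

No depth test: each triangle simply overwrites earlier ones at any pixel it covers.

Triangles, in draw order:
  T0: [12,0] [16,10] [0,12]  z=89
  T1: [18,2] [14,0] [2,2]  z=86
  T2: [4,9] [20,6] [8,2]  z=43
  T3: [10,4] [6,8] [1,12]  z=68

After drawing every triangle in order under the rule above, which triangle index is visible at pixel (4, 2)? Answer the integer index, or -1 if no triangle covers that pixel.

T0:
  2·area = 168
  edge (12, 0)→(16, 10): d=(4,10) inclusive
  edge (16, 10)→(0, 12): d=(-16,2) inclusive
  edge (0, 12)→(12, 0): d=(12,-12) inclusive
    (5,0)@(11, 1): e=[14,154,0] → █  [on edge]
    (6,0)@(13, 1): e=[-6,150,24] → ·
    (4,1)@(9, 3): e=[42,126,0] → █  [on edge]
    (6,1)@(13, 3): e=[2,118,48] → █
    (7,1)@(15, 3): e=[-18,114,72] → ·
    (3,2)@(7, 5): e=[70,98,0] → █  [on edge]
    (7,2)@(15, 5): e=[-10,82,96] → ·
    (2,3)@(5, 7): e=[98,70,0] → █  [on edge]
    (7,3)@(15, 7): e=[-2,50,120] → ·
    (1,4)@(3, 9): e=[126,42,0] → █  [on edge]
    (7,4)@(15, 9): e=[6,18,144] → █
    (8,4)@(17, 9): e=[-14,14,168] → ·
    (0,5)@(1, 11): e=[154,14,0] → █  [on edge]
  covered (24 px):
    · · · · · █ · · · ·
    · · · · █ █ █ · · ·
    · · · █ █ █ █ · · ·
    · · █ █ █ █ █ · · ·
    · █ █ █ █ █ █ █ · ·
    █ █ █ █ · · · · · ·
T1:
  2·area = 32  (B↔C swapped to make it positive)
  edge (18, 2)→(2, 2): d=(-16,0) inclusive
  edge (2, 2)→(14, 0): d=(12,-2) inclusive
  edge (14, 0)→(18, 2): d=(4,2) inclusive
    (4,0)@(9, 1): e=[16,2,14] → █
    (5,0)@(11, 1): e=[16,6,10] → █
    (6,0)@(13, 1): e=[16,10,6] → █
    (7,0)@(15, 1): e=[16,14,2] → █
    (8,0)@(17, 1): e=[16,18,-2] → ·
    (4,1)@(9, 3): e=[-16,26,22] → ·
    (5,1)@(11, 3): e=[-16,30,18] → ·
    (6,1)@(13, 3): e=[-16,34,14] → ·
    (7,1)@(15, 3): e=[-16,38,10] → ·
  covered (4 px):
    · · · · █ █ █ █ · ·
    · · · · · · · · · ·
    · · · · · · · · · ·
    · · · · · · · · · ·
    · · · · · · · · · ·
    · · · · · · · · · ·
T2:
  2·area = 100  (B↔C swapped to make it positive)
  edge (4, 9)→(8, 2): d=(4,-7) inclusive
  edge (8, 2)→(20, 6): d=(12,4) inclusive
  edge (20, 6)→(4, 9): d=(-16,3) inclusive
    (2,0)@(5, 1): e=[-25,0,125] → ·  [on edge]
    (4,1)@(9, 3): e=[11,8,81] → █
    (5,1)@(11, 3): e=[25,0,75] → █  [on edge]
    (6,1)@(13, 3): e=[39,-8,69] → ·
    (3,2)@(7, 5): e=[5,40,55] → █
    (6,2)@(13, 5): e=[47,16,37] → █
    (7,2)@(15, 5): e=[61,8,31] → █
    (8,2)@(17, 5): e=[75,0,25] → █  [on edge]
    (9,2)@(19, 5): e=[89,-8,19] → ·
    (3,3)@(7, 7): e=[13,64,23] → █
    (7,3)@(15, 7): e=[69,32,-1] → ·
    (8,3)@(17, 7): e=[83,24,-7] → ·
  covered (12 px):
    · · · · · · · · · ·
    · · · · █ █ · · · ·
    · · · █ █ █ █ █ █ ·
    · · · █ █ █ █ · · ·
    · · · · · · · · · ·
    · · · · · · · · · ·
T3:
  2·area = 4
  edge (10, 4)→(6, 8): d=(-4,4) inclusive
  edge (6, 8)→(1, 12): d=(-5,4) inclusive
  edge (1, 12)→(10, 4): d=(9,-8) inclusive
    (6,0)@(13, 1): e=[0,7,-3] → ·  [on edge]
    (5,1)@(11, 3): e=[0,5,-1] → ·  [on edge]
    (4,2)@(9, 5): e=[0,3,1] → █  [on edge]
    (5,2)@(11, 5): e=[-8,-5,17] → ·
    (3,3)@(7, 7): e=[0,1,3] → █  [on edge]
    (4,3)@(9, 7): e=[-8,-7,19] → ·
    (2,4)@(5, 9): e=[0,-1,5] → ·  [on edge]
    (3,4)@(7, 9): e=[-8,-9,21] → ·
    (1,5)@(3, 11): e=[0,-3,7] → ·  [on edge]
  covered (2 px):
    · · · · · · · · · ·
    · · · · · · · · · ·
    · · · · █ · · · · ·
    · · · █ · · · · · ·
    · · · · · · · · · ·
    · · · · · · · · · ·

Z-buffer (winner per pixel, '.' = empty):
  . . . . 1 1 1 1 . .
  . . . . 2 2 0 . . .
  . . . 2 3 2 2 2 2 .
  . . 0 3 2 2 2 . . .
  . 0 0 0 0 0 0 0 . .
  0 0 0 0 . . . . . .

Final: 3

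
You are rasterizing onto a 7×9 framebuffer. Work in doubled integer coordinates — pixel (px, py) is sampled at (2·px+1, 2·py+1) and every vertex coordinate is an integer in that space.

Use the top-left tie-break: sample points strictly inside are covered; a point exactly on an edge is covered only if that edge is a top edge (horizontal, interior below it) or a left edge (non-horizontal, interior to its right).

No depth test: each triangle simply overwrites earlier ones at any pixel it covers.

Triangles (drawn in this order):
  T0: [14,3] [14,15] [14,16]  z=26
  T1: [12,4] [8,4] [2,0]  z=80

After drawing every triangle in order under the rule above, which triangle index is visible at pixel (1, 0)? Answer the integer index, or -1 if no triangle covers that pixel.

T0:
  degenerate (2·area = 0) — covers nothing
T1:
  2·area = 16
  edge (12, 4)→(8, 4): d=(-4,0) right/bottom  bias=-1
  edge (8, 4)→(2, 0): d=(-6,-4) top-left  bias=+0
  edge (2, 0)→(12, 4): d=(10,4) right/bottom  bias=-1
    (3,1)@(7, 3): e=[4,2,10] → █
    (4,1)@(9, 3): e=[4,10,2] → █
    (5,1)@(11, 3): e=[4,18,-6] → ·
    (3,2)@(7, 5): e=[-4,-10,30] → ·
    (4,2)@(9, 5): e=[-4,-2,22] → ·
  covered (2 px):
    · · · · · · ·
    · · · █ █ · ·
    · · · · · · ·
    · · · · · · ·
    · · · · · · ·
    · · · · · · ·
    · · · · · · ·
    · · · · · · ·
    · · · · · · ·

Z-buffer (winner per pixel, '.' = empty):
  . . . . . . .
  . . . 1 1 . .
  . . . . . . .
  . . . . . . .
  . . . . . . .
  . . . . . . .
  . . . . . . .
  . . . . . . .
  . . . . . . .

Result: -1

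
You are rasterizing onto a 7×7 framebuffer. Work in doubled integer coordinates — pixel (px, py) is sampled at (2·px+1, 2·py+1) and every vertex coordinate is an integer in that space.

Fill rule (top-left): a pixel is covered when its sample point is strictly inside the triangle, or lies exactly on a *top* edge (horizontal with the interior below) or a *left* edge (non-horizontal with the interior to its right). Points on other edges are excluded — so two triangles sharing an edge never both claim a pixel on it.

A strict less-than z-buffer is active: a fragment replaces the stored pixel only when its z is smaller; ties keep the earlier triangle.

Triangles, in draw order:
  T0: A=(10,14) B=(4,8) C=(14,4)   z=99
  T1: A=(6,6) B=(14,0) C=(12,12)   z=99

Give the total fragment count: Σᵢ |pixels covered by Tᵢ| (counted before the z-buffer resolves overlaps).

T0:
  2·area = 84
  edge (10, 14)→(4, 8): d=(-6,-6) top-left  bias=+0
  edge (4, 8)→(14, 4): d=(10,-4) top-left  bias=+0
  edge (14, 4)→(10, 14): d=(-4,10) right/bottom  bias=-1
    (0,2)@(1, 5): e=[0,-42,126] → ·  [on edge]
    (6,2)@(13, 5): e=[72,6,6] → #
    (1,3)@(3, 7): e=[0,-14,98] → ·  [on edge]
    (3,3)@(7, 7): e=[24,2,58] → #
    (4,3)@(9, 7): e=[36,10,38] → #
    (5,3)@(11, 7): e=[48,18,18] → #
    (6,3)@(13, 7): e=[60,26,-2] → ·
    (2,4)@(5, 9): e=[0,14,70] → #  [on edge]
    (6,4)@(13, 9): e=[48,46,-10] → ·
    (2,5)@(5, 11): e=[-12,34,62] → ·
    (3,5)@(7, 11): e=[0,42,42] → #  [on edge]
    (6,5)@(13, 11): e=[36,66,-18] → ·
    (4,6)@(9, 13): e=[0,70,14] → #  [on edge]
  covered (12 px):
    · · · · · · ·
    · · · · · · ·
    · · · · · · #
    · · · # # # ·
    · · # # # # ·
    · · · # # # ·
    · · · · # · ·
T1:
  2·area = 84
  edge (6, 6)→(14, 0): d=(8,-6) top-left  bias=+0
  edge (14, 0)→(12, 12): d=(-2,12) right/bottom  bias=-1
  edge (12, 12)→(6, 6): d=(-6,-6) top-left  bias=+0
    (0,0)@(1, 1): e=[-70,154,0] → ·  [on edge]
    (6,0)@(13, 1): e=[2,10,72] → #
    (1,1)@(3, 3): e=[-42,126,0] → ·  [on edge]
    (5,1)@(11, 3): e=[6,30,48] → #
    (2,2)@(5, 5): e=[-14,98,0] → ·  [on edge]
    (4,2)@(9, 5): e=[10,50,24] → #
    (3,3)@(7, 7): e=[14,70,0] → #  [on edge]
    (6,3)@(13, 7): e=[50,-2,36] → ·
    (3,4)@(7, 9): e=[30,66,-12] → ·
    (4,4)@(9, 9): e=[42,42,0] → #  [on edge]
    (6,4)@(13, 9): e=[66,-6,24] → ·
    (4,5)@(9, 11): e=[58,38,-12] → ·
    (5,5)@(11, 11): e=[70,14,0] → #  [on edge]
    (6,6)@(13, 13): e=[98,-14,0] → ·  [on edge]
  covered (12 px):
    · · · · · · #
    · · · · · # #
    · · · · # # #
    · · · # # # ·
    · · · · # # ·
    · · · · · # ·
    · · · · · · ·

Result: 24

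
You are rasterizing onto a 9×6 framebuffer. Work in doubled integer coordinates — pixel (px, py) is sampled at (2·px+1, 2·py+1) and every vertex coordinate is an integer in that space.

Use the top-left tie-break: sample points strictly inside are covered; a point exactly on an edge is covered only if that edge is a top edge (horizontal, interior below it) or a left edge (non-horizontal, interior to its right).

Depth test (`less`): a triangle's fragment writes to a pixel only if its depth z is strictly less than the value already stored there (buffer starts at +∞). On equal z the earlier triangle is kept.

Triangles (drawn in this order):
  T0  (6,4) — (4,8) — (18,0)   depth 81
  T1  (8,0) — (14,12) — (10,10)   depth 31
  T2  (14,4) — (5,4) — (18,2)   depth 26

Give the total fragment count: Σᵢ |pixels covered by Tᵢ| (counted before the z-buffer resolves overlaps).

T0:
  2·area = 40  (B↔C swapped to make it positive)
  edge (6, 4)→(18, 0): d=(12,-4) top-left  bias=+0
  edge (18, 0)→(4, 8): d=(-14,8) right/bottom  bias=-1
  edge (4, 8)→(6, 4): d=(2,-4) top-left  bias=+0
    (7,0)@(15, 1): e=[0,10,30] → X  [on edge]
    (8,0)@(17, 1): e=[8,-6,38] → .
    (4,1)@(9, 3): e=[0,30,10] → X  [on edge]
    (5,1)@(11, 3): e=[8,14,18] → X
    (6,1)@(13, 3): e=[16,-2,26] → .
    (7,1)@(15, 3): e=[24,-18,34] → .
    (1,2)@(3, 5): e=[0,50,-10] → .  [on edge]
    (3,2)@(7, 5): e=[16,18,6] → X
    (5,2)@(11, 5): e=[32,-14,22] → .
    (2,3)@(5, 7): e=[32,6,2] → X
    (3,3)@(7, 7): e=[40,-10,10] → .
    (4,3)@(9, 7): e=[48,-26,18] → .
  covered (6 px):
    . . . . . . . X .
    . . . . X X . . .
    . . . X X . . . .
    . . X . . . . . .
    . . . . . . . . .
    . . . . . . . . .
T1:
  2·area = 36
  edge (8, 0)→(14, 12): d=(6,12) right/bottom  bias=-1
  edge (14, 12)→(10, 10): d=(-4,-2) top-left  bias=+0
  edge (10, 10)→(8, 0): d=(-2,-10) top-left  bias=+0
    (4,1)@(9, 3): e=[6,26,4] → X
    (5,1)@(11, 3): e=[-18,30,24] → .
    (4,2)@(9, 5): e=[18,18,0] → X  [on edge]
    (5,2)@(11, 5): e=[-6,22,20] → .
    (4,3)@(9, 7): e=[30,10,-4] → .
    (5,3)@(11, 7): e=[6,14,16] → X
    (6,3)@(13, 7): e=[-18,18,36] → .
    (5,4)@(11, 9): e=[18,6,12] → X
    (6,4)@(13, 9): e=[-6,10,32] → .
    (5,5)@(11, 11): e=[30,-2,8] → .
    (6,5)@(13, 11): e=[6,2,28] → X
    (7,5)@(15, 11): e=[-18,6,48] → .
  covered (5 px):
    . . . . . . . . .
    . . . . X . . . .
    . . . . X . . . .
    . . . . . X . . .
    . . . . . X . . .
    . . . . . . X . .
T2:
  2·area = 18
  edge (14, 4)→(5, 4): d=(-9,0) right/bottom  bias=-1
  edge (5, 4)→(18, 2): d=(13,-2) top-left  bias=+0
  edge (18, 2)→(14, 4): d=(-4,2) right/bottom  bias=-1
    (6,1)@(13, 3): e=[9,3,6] → X
    (7,1)@(15, 3): e=[9,7,2] → X
    (8,1)@(17, 3): e=[9,11,-2] → .
    (6,2)@(13, 5): e=[-9,29,-2] → .
    (7,2)@(15, 5): e=[-9,33,-6] → .
  covered (2 px):
    . . . . . . . . .
    . . . . . . X X .
    . . . . . . . . .
    . . . . . . . . .
    . . . . . . . . .
    . . . . . . . . .

Result: 13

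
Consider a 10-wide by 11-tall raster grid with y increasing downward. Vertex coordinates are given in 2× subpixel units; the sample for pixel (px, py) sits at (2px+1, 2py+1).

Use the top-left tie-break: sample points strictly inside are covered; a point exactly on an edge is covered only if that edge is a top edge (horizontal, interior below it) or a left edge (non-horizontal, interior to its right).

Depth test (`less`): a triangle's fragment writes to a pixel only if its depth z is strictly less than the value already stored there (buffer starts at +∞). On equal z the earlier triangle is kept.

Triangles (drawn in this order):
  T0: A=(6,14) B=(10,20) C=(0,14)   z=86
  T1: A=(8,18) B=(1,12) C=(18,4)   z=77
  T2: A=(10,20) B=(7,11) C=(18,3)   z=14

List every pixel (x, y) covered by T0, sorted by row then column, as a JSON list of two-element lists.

T0:
  2·area = 36
  edge (6, 14)→(10, 20): d=(4,6) right/bottom  bias=-1
  edge (10, 20)→(0, 14): d=(-10,-6) top-left  bias=+0
  edge (0, 14)→(6, 14): d=(6,0) top-left  bias=+0
    (1,7)@(3, 15): e=[22,8,6] → █
    (2,7)@(5, 15): e=[10,20,6] → █
    (3,7)@(7, 15): e=[-2,32,6] → ·
    (1,8)@(3, 17): e=[30,-12,18] → ·
    (2,8)@(5, 17): e=[18,0,18] → █  [on edge]
    (3,8)@(7, 17): e=[6,12,18] → █
    (4,8)@(9, 17): e=[-6,24,18] → ·
    (2,9)@(5, 19): e=[26,-20,30] → ·
    (3,9)@(7, 19): e=[14,-8,30] → ·
    (4,9)@(9, 19): e=[2,4,30] → █
    (5,9)@(11, 19): e=[-10,16,30] → ·
    (4,10)@(9, 21): e=[10,-16,42] → ·
  covered (5 px):
    · · · · · · · · · ·
    · · · · · · · · · ·
    · · · · · · · · · ·
    · · · · · · · · · ·
    · · · · · · · · · ·
    · · · · · · · · · ·
    · · · · · · · · · ·
    · █ █ · · · · · · ·
    · · █ █ · · · · · ·
    · · · · █ · · · · ·
    · · · · · · · · · ·
T1:
  2·area = 158
  edge (8, 18)→(1, 12): d=(-7,-6) top-left  bias=+0
  edge (1, 12)→(18, 4): d=(17,-8) top-left  bias=+0
  edge (18, 4)→(8, 18): d=(-10,14) right/bottom  bias=-1
    (8,2)@(17, 5): e=[145,9,4] → █
    (9,2)@(19, 5): e=[157,25,-24] → ·
    (6,3)@(13, 7): e=[107,11,40] → █
    (7,3)@(15, 7): e=[119,27,12] → █
    (8,3)@(17, 7): e=[131,43,-16] → ·
    (4,4)@(9, 9): e=[69,13,76] → █
    (5,4)@(11, 9): e=[81,29,48] → █
    (7,4)@(15, 9): e=[105,61,-8] → ·
    (2,5)@(5, 11): e=[31,15,112] → █
    (3,5)@(7, 11): e=[43,31,84] → █
    (6,5)@(13, 11): e=[79,79,0] → ·  [on edge]
    (1,6)@(3, 13): e=[5,33,120] → █
  covered (19 px):
    · · · · · · · · · ·
    · · · · · · · · · ·
    · · · · · · · · █ ·
    · · · · · · █ █ · ·
    · · · · █ █ █ · · ·
    · · █ █ █ █ · · · ·
    · █ █ █ █ █ · · · ·
    · · █ █ █ · · · · ·
    · · · █ · · · · · ·
    · · · · · · · · · ·
    · · · · · · · · · ·
T2:
  2·area = 123
  edge (10, 20)→(7, 11): d=(-3,-9) top-left  bias=+0
  edge (7, 11)→(18, 3): d=(11,-8) top-left  bias=+0
  edge (18, 3)→(10, 20): d=(-8,17) right/bottom  bias=-1
    (2,2)@(5, 5): e=[0,-82,205] → ·  [on edge]
    (8,2)@(17, 5): e=[108,14,1] → █
    (9,2)@(19, 5): e=[126,30,-33] → ·
    (6,3)@(13, 7): e=[66,4,53] → █
    (7,3)@(15, 7): e=[84,20,19] → █
    (8,3)@(17, 7): e=[102,36,-15] → ·
    (5,4)@(11, 9): e=[42,10,71] → █
    (8,4)@(17, 9): e=[96,58,-31] → ·
    (3,5)@(7, 11): e=[0,0,123] → █  [on edge]
    (4,5)@(9, 11): e=[18,16,89] → █
    (7,5)@(15, 11): e=[72,64,-13] → ·
    (3,6)@(7, 13): e=[-6,22,107] → ·
    (4,8)@(9, 17): e=[0,82,41] → █  [on edge]
  covered (17 px):
    · · · · · · · · · ·
    · · · · · · · · · ·
    · · · · · · · · █ ·
    · · · · · · █ █ · ·
    · · · · · █ █ █ · ·
    · · · █ █ █ █ · · ·
    · · · · █ █ █ · · ·
    · · · · █ █ · · · ·
    · · · · █ █ · · · ·
    · · · · · · · · · ·
    · · · · · · · · · ·

Answer: [[1,7],[2,7],[2,8],[3,8],[4,9]]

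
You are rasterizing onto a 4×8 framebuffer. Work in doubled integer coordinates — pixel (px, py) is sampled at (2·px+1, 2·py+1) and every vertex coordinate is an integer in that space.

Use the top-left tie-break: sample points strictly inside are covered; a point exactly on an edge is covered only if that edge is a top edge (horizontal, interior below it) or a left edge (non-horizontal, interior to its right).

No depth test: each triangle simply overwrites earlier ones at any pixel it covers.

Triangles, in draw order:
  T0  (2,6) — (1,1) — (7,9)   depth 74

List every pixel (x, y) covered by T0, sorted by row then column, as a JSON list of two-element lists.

T0:
  2·area = 22
  edge (2, 6)→(1, 1): d=(-1,-5) top-left  bias=+0
  edge (1, 1)→(7, 9): d=(6,8) right/bottom  bias=-1
  edge (7, 9)→(2, 6): d=(-5,-3) top-left  bias=+0
    (0,0)@(1, 1): e=[0,0,22] → ·  [on edge]
    (1,2)@(3, 5): e=[6,8,8] → █
    (2,2)@(5, 5): e=[16,-8,14] → ·
    (1,3)@(3, 7): e=[4,20,-2] → ·
    (2,3)@(5, 7): e=[14,4,4] → █
    (3,3)@(7, 7): e=[24,-12,10] → ·
    (2,4)@(5, 9): e=[12,16,-6] → ·
    (3,4)@(7, 9): e=[22,0,0] → ·  [on edge]
    (1,5)@(3, 11): e=[0,44,-22] → ·  [on edge]
  covered (2 px):
    · · · ·
    · · · ·
    · █ · ·
    · · █ ·
    · · · ·
    · · · ·
    · · · ·
    · · · ·

Answer: [[1,2],[2,3]]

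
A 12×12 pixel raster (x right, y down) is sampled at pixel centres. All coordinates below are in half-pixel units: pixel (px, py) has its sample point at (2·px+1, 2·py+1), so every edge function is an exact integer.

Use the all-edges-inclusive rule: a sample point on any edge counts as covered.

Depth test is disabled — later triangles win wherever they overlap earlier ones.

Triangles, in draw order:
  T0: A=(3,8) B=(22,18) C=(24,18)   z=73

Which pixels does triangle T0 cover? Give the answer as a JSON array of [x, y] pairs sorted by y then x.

T0:
  2·area = 20  (B↔C swapped to make it positive)
  edge (3, 8)→(24, 18): d=(21,10) inclusive
  edge (24, 18)→(22, 18): d=(-2,0) inclusive
  edge (22, 18)→(3, 8): d=(-19,-10) inclusive
    (2,4)@(5, 9): e=[1,18,1] → X
    (3,4)@(7, 9): e=[-19,18,21] → .
    (2,5)@(5, 11): e=[43,14,-37] → .
    (4,5)@(9, 11): e=[3,14,3] → X
    (5,5)@(11, 11): e=[-17,14,23] → .
    (4,6)@(9, 13): e=[45,10,-35] → .
    (6,6)@(13, 13): e=[5,10,5] → X
    (7,6)@(15, 13): e=[-15,10,25] → .
    (6,7)@(13, 15): e=[47,6,-33] → .
    (8,7)@(17, 15): e=[7,6,7] → X
    (9,7)@(19, 15): e=[-13,6,27] → .
    (8,8)@(17, 17): e=[49,2,-31] → .
  covered (5 px):
    . . . . . . . . . . . .
    . . . . . . . . . . . .
    . . . . . . . . . . . .
    . . . . . . . . . . . .
    . . X . . . . . . . . .
    . . . . X . . . . . . .
    . . . . . . X . . . . .
    . . . . . . . . X . . .
    . . . . . . . . . . X .
    . . . . . . . . . . . .
    . . . . . . . . . . . .
    . . . . . . . . . . . .

Answer: [[2,4],[4,5],[6,6],[8,7],[10,8]]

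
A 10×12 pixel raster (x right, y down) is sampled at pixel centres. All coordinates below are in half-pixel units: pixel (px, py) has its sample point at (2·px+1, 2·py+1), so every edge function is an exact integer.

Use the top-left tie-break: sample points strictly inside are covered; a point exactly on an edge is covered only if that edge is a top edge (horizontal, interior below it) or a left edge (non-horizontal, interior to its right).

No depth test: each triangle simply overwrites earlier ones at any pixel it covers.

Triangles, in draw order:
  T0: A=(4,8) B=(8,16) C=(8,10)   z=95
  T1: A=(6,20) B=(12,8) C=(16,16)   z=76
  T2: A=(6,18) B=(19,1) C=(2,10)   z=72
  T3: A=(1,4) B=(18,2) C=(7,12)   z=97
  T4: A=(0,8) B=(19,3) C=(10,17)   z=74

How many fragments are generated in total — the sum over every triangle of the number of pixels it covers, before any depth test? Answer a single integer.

T0:
  2·area = 24  (B↔C swapped to make it positive)
  edge (4, 8)→(8, 10): d=(4,2) right/bottom  bias=-1
  edge (8, 10)→(8, 16): d=(0,6) right/bottom  bias=-1
  edge (8, 16)→(4, 8): d=(-4,-8) top-left  bias=+0
    (2,4)@(5, 9): e=[2,18,4] → X
    (3,4)@(7, 9): e=[-2,6,20] → .
    (2,5)@(5, 11): e=[10,18,-4] → .
    (3,5)@(7, 11): e=[6,6,12] → X
    (4,5)@(9, 11): e=[2,-6,28] → .
    (3,6)@(7, 13): e=[14,6,4] → X
    (4,6)@(9, 13): e=[10,-6,20] → .
    (3,7)@(7, 15): e=[22,6,-4] → .
  covered (3 px):
    . . . . . . . . . .
    . . . . . . . . . .
    . . . . . . . . . .
    . . . . . . . . . .
    . . X . . . . . . .
    . . . X . . . . . .
    . . . X . . . . . .
    . . . . . . . . . .
    . . . . . . . . . .
    . . . . . . . . . .
    . . . . . . . . . .
    . . . . . . . . . .
T1:
  2·area = 96
  edge (6, 20)→(12, 8): d=(6,-12) top-left  bias=+0
  edge (12, 8)→(16, 16): d=(4,8) right/bottom  bias=-1
  edge (16, 16)→(6, 20): d=(-10,4) right/bottom  bias=-1
    (5,5)@(11, 11): e=[6,20,70] → X
    (6,5)@(13, 11): e=[30,4,62] → X
    (7,5)@(15, 11): e=[54,-12,54] → .
    (5,6)@(11, 13): e=[18,28,50] → X
    (7,6)@(15, 13): e=[66,-4,34] → .
    (4,7)@(9, 15): e=[6,52,38] → X
    (7,7)@(15, 15): e=[78,4,14] → X
    (8,7)@(17, 15): e=[102,-12,6] → .
    (4,8)@(9, 17): e=[18,60,18] → X
    (7,8)@(15, 17): e=[90,12,-6] → .
    (3,9)@(7, 19): e=[6,84,6] → X
    (4,9)@(9, 19): e=[30,68,-2] → .
  covered (12 px):
    . . . . . . . . . .
    . . . . . . . . . .
    . . . . . . . . . .
    . . . . . . . . . .
    . . . . . . . . . .
    . . . . . X X . . .
    . . . . . X X . . .
    . . . . X X X X . .
    . . . . X X X . . .
    . . . X . . . . . .
    . . . . . . . . . .
    . . . . . . . . . .
T2:
  2·area = 172  (B↔C swapped to make it positive)
  edge (6, 18)→(2, 10): d=(-4,-8) top-left  bias=+0
  edge (2, 10)→(19, 1): d=(17,-9) top-left  bias=+0
  edge (19, 1)→(6, 18): d=(-13,17) right/bottom  bias=-1
    (9,0)@(19, 1): e=[172,0,0] → .  [on edge]
    (8,1)@(17, 3): e=[148,16,8] → X
    (9,1)@(19, 3): e=[164,34,-26] → .
    (6,2)@(13, 5): e=[108,14,50] → X
    (7,2)@(15, 5): e=[124,32,16] → X
    (8,2)@(17, 5): e=[140,50,-18] → .
    (4,3)@(9, 7): e=[68,12,92] → X
    (5,3)@(11, 7): e=[84,30,58] → X
    (7,3)@(15, 7): e=[116,66,-10] → .
    (2,4)@(5, 9): e=[28,10,134] → X
    (3,4)@(7, 9): e=[44,28,100] → X
    (6,4)@(13, 9): e=[92,82,-2] → .
  covered (20 px):
    . . . . . . . . . .
    . . . . . . . . X .
    . . . . . . X X . .
    . . . . X X X . . .
    . . X X X X . . . .
    . X X X X X . . . .
    . . X X X . . . . .
    . . X X . . . . . .
    . . . . . . . . . .
    . . . . . . . . . .
    . . . . . . . . . .
    . . . . . . . . . .
T3:
  2·area = 148
  edge (1, 4)→(18, 2): d=(17,-2) top-left  bias=+0
  edge (18, 2)→(7, 12): d=(-11,10) right/bottom  bias=-1
  edge (7, 12)→(1, 4): d=(-6,-8) top-left  bias=+0
    (5,1)@(11, 3): e=[3,59,86] → X
    (6,1)@(13, 3): e=[7,39,102] → X
    (7,1)@(15, 3): e=[11,19,118] → X
    (8,1)@(17, 3): e=[15,-1,134] → .
    (1,2)@(3, 5): e=[21,117,10] → X
    (2,2)@(5, 5): e=[25,97,26] → X
    (3,2)@(7, 5): e=[29,77,42] → X
    (4,2)@(9, 5): e=[33,57,58] → X
    (7,2)@(15, 5): e=[45,-3,106] → .
    (1,3)@(3, 7): e=[55,95,-2] → .
    (2,3)@(5, 7): e=[59,75,14] → X
    (6,3)@(13, 7): e=[75,-5,78] → .
  covered (17 px):
    . . . . . . . . . .
    . . . . . X X X . .
    . X X X X X X . . .
    . . X X X X . . . .
    . . X X X . . . . .
    . . . X . . . . . .
    . . . . . . . . . .
    . . . . . . . . . .
    . . . . . . . . . .
    . . . . . . . . . .
    . . . . . . . . . .
    . . . . . . . . . .
T4:
  2·area = 221
  edge (0, 8)→(19, 3): d=(19,-5) top-left  bias=+0
  edge (19, 3)→(10, 17): d=(-9,14) right/bottom  bias=-1
  edge (10, 17)→(0, 8): d=(-10,-9) top-left  bias=+0
    (9,1)@(19, 3): e=[0,0,221] → .  [on edge]
    (6,2)@(13, 5): e=[8,66,147] → X
    (7,2)@(15, 5): e=[18,38,165] → X
    (8,2)@(17, 5): e=[28,10,183] → X
    (9,2)@(19, 5): e=[38,-18,201] → .
    (2,3)@(5, 7): e=[6,160,55] → X
    (3,3)@(7, 7): e=[16,132,73] → X
    (4,3)@(9, 7): e=[26,104,91] → X
    (5,3)@(11, 7): e=[36,76,109] → X
    (8,3)@(17, 7): e=[66,-8,163] → .
    (1,4)@(3, 9): e=[34,170,17] → X
    (8,4)@(17, 9): e=[104,-26,143] → .
  covered (26 px):
    . . . . . . . . . .
    . . . . . . . . . .
    . . . . . . X X X .
    . . X X X X X X . .
    . X X X X X X X . .
    . . X X X X X . . .
    . . . X X X . . . .
    . . . . X X . . . .
    . . . . . . . . . .
    . . . . . . . . . .
    . . . . . . . . . .
    . . . . . . . . . .

Result: 78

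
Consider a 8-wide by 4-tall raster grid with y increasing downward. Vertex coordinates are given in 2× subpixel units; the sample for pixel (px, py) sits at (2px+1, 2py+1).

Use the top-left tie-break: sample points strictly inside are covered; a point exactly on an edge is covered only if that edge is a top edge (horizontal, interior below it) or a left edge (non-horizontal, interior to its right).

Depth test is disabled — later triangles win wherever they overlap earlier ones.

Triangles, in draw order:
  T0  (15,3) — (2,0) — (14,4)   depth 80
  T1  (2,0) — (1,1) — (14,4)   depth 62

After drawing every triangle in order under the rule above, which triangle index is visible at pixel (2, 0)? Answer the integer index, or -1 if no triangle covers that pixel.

T0:
  2·area = 16  (B↔C swapped to make it positive)
  edge (15, 3)→(14, 4): d=(-1,1) right/bottom  bias=-1
  edge (14, 4)→(2, 0): d=(-12,-4) top-left  bias=+0
  edge (2, 0)→(15, 3): d=(13,3) right/bottom  bias=-1
    (2,0)@(5, 1): e=[12,0,4] → #  [on edge]
    (3,0)@(7, 1): e=[10,8,-2] → ·
    (2,1)@(5, 3): e=[10,-24,30] → ·
    (5,1)@(11, 3): e=[4,0,12] → #  [on edge]
    (6,1)@(13, 3): e=[2,8,6] → #
    (7,1)@(15, 3): e=[0,16,0] → ·  [on edge]
    (5,2)@(11, 5): e=[2,-24,38] → ·
    (6,2)@(13, 5): e=[0,-16,32] → ·  [on edge]
    (5,3)@(11, 7): e=[0,-48,64] → ·  [on edge]
  covered (3 px):
    · · # · · · · ·
    · · · · · # # ·
    · · · · · · · ·
    · · · · · · · ·
T1:
  2·area = 16  (B↔C swapped to make it positive)
  edge (2, 0)→(14, 4): d=(12,4) right/bottom  bias=-1
  edge (14, 4)→(1, 1): d=(-13,-3) top-left  bias=+0
  edge (1, 1)→(2, 0): d=(1,-1) top-left  bias=+0
    (0,0)@(1, 1): e=[16,0,0] → #  [on edge]
    (1,0)@(3, 1): e=[8,6,2] → #
    (2,0)@(5, 1): e=[0,12,4] → ·  [on edge]
    (0,1)@(1, 3): e=[40,-26,2] → ·
    (1,1)@(3, 3): e=[32,-20,4] → ·
    (5,1)@(11, 3): e=[0,4,12] → ·  [on edge]
  covered (2 px):
    # # · · · · · ·
    · · · · · · · ·
    · · · · · · · ·
    · · · · · · · ·

Z-buffer (winner per pixel, '.' = empty):
  1 1 0 . . . . .
  . . . . . 0 0 .
  . . . . . . . .
  . . . . . . . .

Final: 0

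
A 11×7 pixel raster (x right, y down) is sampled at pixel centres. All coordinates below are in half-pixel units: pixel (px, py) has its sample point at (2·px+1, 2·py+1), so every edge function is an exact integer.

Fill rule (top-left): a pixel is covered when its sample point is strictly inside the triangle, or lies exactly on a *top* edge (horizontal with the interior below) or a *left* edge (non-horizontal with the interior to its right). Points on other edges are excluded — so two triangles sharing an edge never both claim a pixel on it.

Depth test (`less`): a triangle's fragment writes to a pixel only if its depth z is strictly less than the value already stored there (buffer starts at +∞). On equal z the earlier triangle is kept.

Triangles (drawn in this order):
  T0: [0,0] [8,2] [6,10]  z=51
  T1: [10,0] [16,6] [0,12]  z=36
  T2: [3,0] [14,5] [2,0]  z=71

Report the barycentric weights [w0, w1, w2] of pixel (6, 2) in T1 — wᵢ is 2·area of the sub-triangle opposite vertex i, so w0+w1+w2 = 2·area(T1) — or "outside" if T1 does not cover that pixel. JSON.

T0:
  2·area = 68
  edge (0, 0)→(8, 2): d=(8,2) right/bottom  bias=-1
  edge (8, 2)→(6, 10): d=(-2,8) right/bottom  bias=-1
  edge (6, 10)→(0, 0): d=(-6,-10) top-left  bias=+0
    (0,0)@(1, 1): e=[6,58,4] → X
    (1,0)@(3, 1): e=[2,42,24] → X
    (2,0)@(5, 1): e=[-2,26,44] → .
    (0,1)@(1, 3): e=[22,54,-8] → .
    (1,1)@(3, 3): e=[18,38,12] → X
    (2,1)@(5, 3): e=[14,22,32] → X
    (3,1)@(7, 3): e=[10,6,52] → X
    (4,1)@(9, 3): e=[6,-10,72] → .
    (1,2)@(3, 5): e=[34,34,0] → X  [on edge]
    (4,2)@(9, 5): e=[22,-14,60] → .
    (1,3)@(3, 7): e=[50,30,-12] → .
    (2,3)@(5, 7): e=[46,14,8] → X
  covered (9 px):
    X X . . . . . . . . .
    . X X X . . . . . . .
    . X X X . . . . . . .
    . . X . . . . . . . .
    . . . . . . . . . . .
    . . . . . . . . . . .
    . . . . . . . . . . .
T1:
  2·area = 132
  edge (10, 0)→(16, 6): d=(6,6) right/bottom  bias=-1
  edge (16, 6)→(0, 12): d=(-16,6) right/bottom  bias=-1
  edge (0, 12)→(10, 0): d=(10,-12) top-left  bias=+0
    (5,0)@(11, 1): e=[0,110,22] → .  [on edge]
    (4,1)@(9, 3): e=[24,90,18] → X
    (5,1)@(11, 3): e=[12,78,42] → X
    (6,1)@(13, 3): e=[0,66,66] → .  [on edge]
    (3,2)@(7, 5): e=[48,70,14] → X
    (6,2)@(13, 5): e=[12,34,86] → X
    (7,2)@(15, 5): e=[0,22,110] → .  [on edge]
    (2,3)@(5, 7): e=[72,50,10] → X
    (7,3)@(15, 7): e=[12,-10,130] → .
    (8,3)@(17, 7): e=[0,-22,154] → .  [on edge]
    (1,4)@(3, 9): e=[96,30,6] → X
    (4,4)@(9, 9): e=[60,-6,78] → .
    (9,4)@(19, 9): e=[0,-66,198] → .  [on edge]
    (10,5)@(21, 11): e=[0,-110,242] → .  [on edge]
  covered (15 px):
    . . . . . . . . . . .
    . . . . X X . . . . .
    . . . X X X X . . . .
    . . X X X X X . . . .
    . X X X . . . . . . .
    X . . . . . . . . . .
    . . . . . . . . . . .
T2:
  2·area = 5
  edge (3, 0)→(14, 5): d=(11,5) right/bottom  bias=-1
  edge (14, 5)→(2, 0): d=(-12,-5) top-left  bias=+0
  edge (2, 0)→(3, 0): d=(1,0) top-left  bias=+0
    (2,0)@(5, 1): e=[1,3,1] → X
    (3,0)@(7, 1): e=[-9,13,1] → .
    (2,1)@(5, 3): e=[23,-21,3] → .
  covered (1 px):
    . . X . . . . . . . .
    . . . . . . . . . . .
    . . . . . . . . . . .
    . . . . . . . . . . .
    . . . . . . . . . . .
    . . . . . . . . . . .
    . . . . . . . . . . .

Answer: [34,86,12]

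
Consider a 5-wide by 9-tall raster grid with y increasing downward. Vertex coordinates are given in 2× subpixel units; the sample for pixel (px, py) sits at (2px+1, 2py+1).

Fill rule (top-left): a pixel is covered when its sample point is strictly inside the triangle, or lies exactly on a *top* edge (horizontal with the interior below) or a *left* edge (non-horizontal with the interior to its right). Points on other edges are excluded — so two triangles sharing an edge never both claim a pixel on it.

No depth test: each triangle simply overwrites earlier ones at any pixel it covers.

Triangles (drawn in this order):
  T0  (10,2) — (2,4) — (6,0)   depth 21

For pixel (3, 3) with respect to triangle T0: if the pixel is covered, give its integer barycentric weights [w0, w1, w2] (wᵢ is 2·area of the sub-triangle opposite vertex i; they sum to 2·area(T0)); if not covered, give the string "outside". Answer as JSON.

T0:
  2·area = 24
  edge (10, 2)→(2, 4): d=(-8,2) right/bottom  bias=-1
  edge (2, 4)→(6, 0): d=(4,-4) top-left  bias=+0
  edge (6, 0)→(10, 2): d=(4,2) right/bottom  bias=-1
    (2,0)@(5, 1): e=[18,0,6] → X  [on edge]
    (3,0)@(7, 1): e=[14,8,2] → X
    (4,0)@(9, 1): e=[10,16,-2] → .
    (1,1)@(3, 3): e=[6,0,18] → X  [on edge]
    (3,1)@(7, 3): e=[-2,16,10] → .
    (0,2)@(1, 5): e=[-6,0,30] → .  [on edge]
    (1,2)@(3, 5): e=[-10,8,26] → .
    (2,2)@(5, 5): e=[-14,16,22] → .
  covered (4 px):
    . . X X .
    . X X . .
    . . . . .
    . . . . .
    . . . . .
    . . . . .
    . . . . .
    . . . . .
    . . . . .

Final: "outside"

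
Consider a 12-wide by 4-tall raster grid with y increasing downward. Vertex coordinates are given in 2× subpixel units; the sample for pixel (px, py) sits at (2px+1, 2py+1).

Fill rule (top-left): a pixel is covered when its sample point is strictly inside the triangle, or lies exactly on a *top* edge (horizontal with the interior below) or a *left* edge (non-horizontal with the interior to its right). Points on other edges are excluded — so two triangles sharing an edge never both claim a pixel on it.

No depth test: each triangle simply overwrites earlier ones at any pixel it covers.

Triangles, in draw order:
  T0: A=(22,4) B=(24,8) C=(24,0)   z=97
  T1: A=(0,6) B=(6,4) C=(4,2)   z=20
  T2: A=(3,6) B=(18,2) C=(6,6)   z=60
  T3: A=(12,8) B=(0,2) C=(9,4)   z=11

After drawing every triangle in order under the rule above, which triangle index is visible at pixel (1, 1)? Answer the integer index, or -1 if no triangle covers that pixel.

T0:
  2·area = 16  (B↔C swapped to make it positive)
  edge (22, 4)→(24, 0): d=(2,-4) top-left  bias=+0
  edge (24, 0)→(24, 8): d=(0,8) right/bottom  bias=-1
  edge (24, 8)→(22, 4): d=(-2,-4) top-left  bias=+0
    (11,1)@(23, 3): e=[2,8,6] → #
    (11,2)@(23, 5): e=[6,8,2] → #
    (11,3)@(23, 7): e=[10,8,-2] → ·
  covered (2 px):
    · · · · · · · · · · · ·
    · · · · · · · · · · · #
    · · · · · · · · · · · #
    · · · · · · · · · · · ·
T1:
  2·area = 16  (B↔C swapped to make it positive)
  edge (0, 6)→(4, 2): d=(4,-4) top-left  bias=+0
  edge (4, 2)→(6, 4): d=(2,2) right/bottom  bias=-1
  edge (6, 4)→(0, 6): d=(-6,2) right/bottom  bias=-1
    (1,0)@(3, 1): e=[-8,0,24] → ·  [on edge]
    (2,0)@(5, 1): e=[0,-4,20] → ·  [on edge]
    (7,0)@(15, 1): e=[40,-24,0] → ·  [on edge]
    (1,1)@(3, 3): e=[0,4,12] → #  [on edge]
    (2,1)@(5, 3): e=[8,0,8] → ·  [on edge]
    (4,1)@(9, 3): e=[24,-8,0] → ·  [on edge]
    (0,2)@(1, 5): e=[0,12,4] → #  [on edge]
    (1,2)@(3, 5): e=[8,8,0] → ·  [on edge]
    (3,2)@(7, 5): e=[24,0,-8] → ·  [on edge]
    (0,3)@(1, 7): e=[8,16,-8] → ·
    (4,3)@(9, 7): e=[40,0,-24] → ·  [on edge]
  covered (2 px):
    · · · · · · · · · · · ·
    · # · · · · · · · · · ·
    # · · · · · · · · · · ·
    · · · · · · · · · · · ·
T2:
  2·area = 12
  edge (3, 6)→(18, 2): d=(15,-4) top-left  bias=+0
  edge (18, 2)→(6, 6): d=(-12,4) right/bottom  bias=-1
  edge (6, 6)→(3, 6): d=(-3,0) right/bottom  bias=-1
    (10,0)@(21, 1): e=[-3,0,15] → ·  [on edge]
    (7,1)@(15, 3): e=[3,0,9] → ·  [on edge]
    (3,2)@(7, 5): e=[1,8,3] → #
    (4,2)@(9, 5): e=[9,0,3] → ·  [on edge]
    (1,3)@(3, 7): e=[15,0,-3] → ·  [on edge]
    (3,3)@(7, 7): e=[31,-16,-3] → ·
  covered (1 px):
    · · · · · · · · · · · ·
    · · · · · · · · · · · ·
    · · · # · · · · · · · ·
    · · · · · · · · · · · ·
T3:
  2·area = 30
  edge (12, 8)→(0, 2): d=(-12,-6) top-left  bias=+0
  edge (0, 2)→(9, 4): d=(9,2) right/bottom  bias=-1
  edge (9, 4)→(12, 8): d=(3,4) right/bottom  bias=-1
    (1,1)@(3, 3): e=[6,3,21] → #
    (2,1)@(5, 3): e=[18,-1,13] → ·
    (1,2)@(3, 5): e=[-18,21,27] → ·
    (3,2)@(7, 5): e=[6,13,11] → #
    (4,2)@(9, 5): e=[18,9,3] → #
    (5,2)@(11, 5): e=[30,5,-5] → ·
    (3,3)@(7, 7): e=[-18,31,17] → ·
    (4,3)@(9, 7): e=[-6,27,9] → ·
    (5,3)@(11, 7): e=[6,23,1] → #
    (6,3)@(13, 7): e=[18,19,-7] → ·
  covered (4 px):
    · · · · · · · · · · · ·
    · # · · · · · · · · · ·
    · · · # # · · · · · · ·
    · · · · · # · · · · · ·

Z-buffer (winner per pixel, '.' = empty):
  . . . . . . . . . . . .
  . 3 . . . . . . . . . 0
  1 . . 3 3 . . . . . . 0
  . . . . . 3 . . . . . .

Answer: 3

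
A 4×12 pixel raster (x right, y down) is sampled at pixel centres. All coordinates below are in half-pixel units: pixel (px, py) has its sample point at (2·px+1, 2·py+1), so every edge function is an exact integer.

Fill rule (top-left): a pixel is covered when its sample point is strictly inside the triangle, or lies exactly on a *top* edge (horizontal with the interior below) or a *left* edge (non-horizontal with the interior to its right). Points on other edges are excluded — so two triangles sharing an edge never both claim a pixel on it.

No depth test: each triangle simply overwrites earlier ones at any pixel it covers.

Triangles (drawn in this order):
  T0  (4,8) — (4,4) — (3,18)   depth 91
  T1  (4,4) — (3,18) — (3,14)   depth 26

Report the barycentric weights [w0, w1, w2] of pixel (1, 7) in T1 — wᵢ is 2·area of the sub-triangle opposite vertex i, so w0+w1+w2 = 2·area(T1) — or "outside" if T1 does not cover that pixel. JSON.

T0:
  2·area = 4  (B↔C swapped to make it positive)
  edge (4, 8)→(3, 18): d=(-1,10) right/bottom  bias=-1
  edge (3, 18)→(4, 4): d=(1,-14) top-left  bias=+0
  edge (4, 4)→(4, 8): d=(0,4) right/bottom  bias=-1
  covered (0 px):
    · · · ·
    · · · ·
    · · · ·
    · · · ·
    · · · ·
    · · · ·
    · · · ·
    · · · ·
    · · · ·
    · · · ·
    · · · ·
    · · · ·
T1:
  2·area = 4
  edge (4, 4)→(3, 18): d=(-1,14) right/bottom  bias=-1
  edge (3, 18)→(3, 14): d=(0,-4) top-left  bias=+0
  edge (3, 14)→(4, 4): d=(1,-10) top-left  bias=+0
    (1,0)@(3, 1): e=[17,0,-13] → ·  [on edge]
    (1,1)@(3, 3): e=[15,0,-11] → ·  [on edge]
    (1,2)@(3, 5): e=[13,0,-9] → ·  [on edge]
    (1,3)@(3, 7): e=[11,0,-7] → ·  [on edge]
    (1,4)@(3, 9): e=[9,0,-5] → ·  [on edge]
    (1,5)@(3, 11): e=[7,0,-3] → ·  [on edge]
    (1,6)@(3, 13): e=[5,0,-1] → ·  [on edge]
    (1,7)@(3, 15): e=[3,0,1] → #  [on edge]
    (2,7)@(5, 15): e=[-25,8,21] → ·
    (1,8)@(3, 17): e=[1,0,3] → #  [on edge]
    (2,8)@(5, 17): e=[-27,8,23] → ·
    (1,9)@(3, 19): e=[-1,0,5] → ·  [on edge]
    (1,10)@(3, 21): e=[-3,0,7] → ·  [on edge]
    (1,11)@(3, 23): e=[-5,0,9] → ·  [on edge]
  covered (2 px):
    · · · ·
    · · · ·
    · · · ·
    · · · ·
    · · · ·
    · · · ·
    · · · ·
    · # · ·
    · # · ·
    · · · ·
    · · · ·
    · · · ·

Final: [0,1,3]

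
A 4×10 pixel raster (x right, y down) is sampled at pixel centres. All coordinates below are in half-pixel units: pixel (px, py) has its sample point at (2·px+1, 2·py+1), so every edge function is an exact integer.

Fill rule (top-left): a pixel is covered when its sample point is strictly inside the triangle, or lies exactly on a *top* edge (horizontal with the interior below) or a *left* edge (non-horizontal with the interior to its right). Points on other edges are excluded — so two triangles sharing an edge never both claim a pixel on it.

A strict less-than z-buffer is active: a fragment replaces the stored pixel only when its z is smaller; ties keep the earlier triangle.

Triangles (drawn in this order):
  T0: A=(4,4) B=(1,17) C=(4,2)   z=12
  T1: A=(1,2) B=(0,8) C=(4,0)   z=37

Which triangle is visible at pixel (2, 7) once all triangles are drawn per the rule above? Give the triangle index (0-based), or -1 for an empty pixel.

T0:
  2·area = 6
  edge (4, 4)→(1, 17): d=(-3,13) right/bottom  bias=-1
  edge (1, 17)→(4, 2): d=(3,-15) top-left  bias=+0
  edge (4, 2)→(4, 4): d=(0,2) right/bottom  bias=-1
    (1,3)@(3, 7): e=[4,0,2] → X  [on edge]
    (2,3)@(5, 7): e=[-22,30,-2] → .
    (1,4)@(3, 9): e=[-2,6,2] → .
    (0,8)@(1, 17): e=[0,0,6] → .  [on edge]
  covered (1 px):
    . . . .
    . . . .
    . . . .
    . X . .
    . . . .
    . . . .
    . . . .
    . . . .
    . . . .
    . . . .
T1:
  2·area = 16  (B↔C swapped to make it positive)
  edge (1, 2)→(4, 0): d=(3,-2) top-left  bias=+0
  edge (4, 0)→(0, 8): d=(-4,8) right/bottom  bias=-1
  edge (0, 8)→(1, 2): d=(1,-6) top-left  bias=+0
    (1,0)@(3, 1): e=[1,4,11] → X
    (2,0)@(5, 1): e=[5,-12,23] → .
    (0,1)@(1, 3): e=[3,12,1] → X
    (1,1)@(3, 3): e=[7,-4,13] → .
    (0,2)@(1, 5): e=[9,4,3] → X
    (1,2)@(3, 5): e=[13,-12,15] → .
    (0,3)@(1, 7): e=[15,-4,5] → .
  covered (3 px):
    . X . .
    X . . .
    X . . .
    . . . .
    . . . .
    . . . .
    . . . .
    . . . .
    . . . .
    . . . .

Z-buffer (winner per pixel, '.' = empty):
  . 1 . .
  1 . . .
  1 . . .
  . 0 . .
  . . . .
  . . . .
  . . . .
  . . . .
  . . . .
  . . . .

Final: -1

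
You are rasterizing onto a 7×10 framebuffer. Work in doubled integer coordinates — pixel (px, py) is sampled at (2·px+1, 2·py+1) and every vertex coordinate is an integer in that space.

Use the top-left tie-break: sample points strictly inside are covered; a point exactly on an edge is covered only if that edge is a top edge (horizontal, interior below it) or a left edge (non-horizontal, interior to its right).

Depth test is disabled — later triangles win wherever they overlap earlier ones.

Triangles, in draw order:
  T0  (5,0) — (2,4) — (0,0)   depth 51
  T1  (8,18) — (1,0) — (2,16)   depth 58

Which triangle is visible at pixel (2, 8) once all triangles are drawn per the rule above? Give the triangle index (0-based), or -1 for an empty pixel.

T0:
  2·area = 20
  edge (5, 0)→(2, 4): d=(-3,4) right/bottom  bias=-1
  edge (2, 4)→(0, 0): d=(-2,-4) top-left  bias=+0
  edge (0, 0)→(5, 0): d=(5,0) top-left  bias=+0
    (0,0)@(1, 1): e=[13,2,5] → X
    (1,0)@(3, 1): e=[5,10,5] → X
    (2,0)@(5, 1): e=[-3,18,5] → .
    (0,1)@(1, 3): e=[7,-2,15] → .
    (1,1)@(3, 3): e=[-1,6,15] → .
  covered (2 px):
    X X . . . . .
    . . . . . . .
    . . . . . . .
    . . . . . . .
    . . . . . . .
    . . . . . . .
    . . . . . . .
    . . . . . . .
    . . . . . . .
    . . . . . . .
T1:
  2·area = 94  (B↔C swapped to make it positive)
  edge (8, 18)→(2, 16): d=(-6,-2) top-left  bias=+0
  edge (2, 16)→(1, 0): d=(-1,-16) top-left  bias=+0
  edge (1, 0)→(8, 18): d=(7,18) right/bottom  bias=-1
    (1,3)@(3, 7): e=[56,25,13] → X
    (2,3)@(5, 7): e=[60,57,-23] → .
    (1,4)@(3, 9): e=[44,23,27] → X
    (2,4)@(5, 9): e=[48,55,-9] → .
    (1,5)@(3, 11): e=[32,21,41] → X
    (2,5)@(5, 11): e=[36,53,5] → X
    (3,5)@(7, 11): e=[40,85,-31] → .
    (1,6)@(3, 13): e=[20,19,55] → X
    (3,6)@(7, 13): e=[28,83,-17] → .
    (1,7)@(3, 15): e=[8,17,69] → X
    (3,7)@(7, 15): e=[16,81,-3] → .
    (1,8)@(3, 17): e=[-4,15,83] → .
    (2,8)@(5, 17): e=[0,47,47] → X  [on edge]
    (5,9)@(11, 19): e=[0,141,-47] → .  [on edge]
  covered (10 px):
    . . . . . . .
    . . . . . . .
    . . . . . . .
    . X . . . . .
    . X . . . . .
    . X X . . . .
    . X X . . . .
    . X X . . . .
    . . X X . . .
    . . . . . . .

Z-buffer (winner per pixel, '.' = empty):
  0 0 . . . . .
  . . . . . . .
  . . . . . . .
  . 1 . . . . .
  . 1 . . . . .
  . 1 1 . . . .
  . 1 1 . . . .
  . 1 1 . . . .
  . . 1 1 . . .
  . . . . . . .

Result: 1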